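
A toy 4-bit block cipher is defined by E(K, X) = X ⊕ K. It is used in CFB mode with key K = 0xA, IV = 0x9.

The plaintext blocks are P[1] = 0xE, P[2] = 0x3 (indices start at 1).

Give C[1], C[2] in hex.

C[1] = 0xD, C[2] = 0x4

CFB encryption: C_i = P_i ⊕ E(K, C_{i−1}), with C_{0} = IV.
C[1]: E(K, 0x9) = 0x3; 0xE ⊕ 0x3 = 0xD.
C[2]: E(K, 0xD) = 0x7; 0x3 ⊕ 0x7 = 0x4.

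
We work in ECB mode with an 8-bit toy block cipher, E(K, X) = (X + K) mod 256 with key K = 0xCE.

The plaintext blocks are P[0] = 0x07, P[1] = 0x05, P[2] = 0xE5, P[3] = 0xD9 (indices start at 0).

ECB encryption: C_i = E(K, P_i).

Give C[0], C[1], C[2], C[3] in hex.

C[0] = 0xD5, C[1] = 0xD3, C[2] = 0xB3, C[3] = 0xA7

C[0]: E(K, 0x07) = 0xD5.
C[1]: E(K, 0x05) = 0xD3.
C[2]: E(K, 0xE5) = 0xB3.
C[3]: E(K, 0xD9) = 0xA7.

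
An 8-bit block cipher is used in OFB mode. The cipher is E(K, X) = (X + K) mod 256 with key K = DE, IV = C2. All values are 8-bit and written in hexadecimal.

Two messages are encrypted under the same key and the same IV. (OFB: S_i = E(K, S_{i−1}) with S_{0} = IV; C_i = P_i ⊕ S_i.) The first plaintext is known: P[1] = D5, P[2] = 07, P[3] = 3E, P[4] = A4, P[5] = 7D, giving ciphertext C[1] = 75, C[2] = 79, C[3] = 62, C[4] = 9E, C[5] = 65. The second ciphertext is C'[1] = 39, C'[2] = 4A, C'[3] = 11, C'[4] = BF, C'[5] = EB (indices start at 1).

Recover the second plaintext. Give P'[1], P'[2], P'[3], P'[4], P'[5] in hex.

In OFB with a reused IV, both messages share the same keystream S_i, so C_i ⊕ C'_i = P_i ⊕ P'_i and thus P'_i = P_i ⊕ C_i ⊕ C'_i.
P'[1]: D5 ⊕ 75 ⊕ 39 = 99.
P'[2]: 07 ⊕ 79 ⊕ 4A = 34.
P'[3]: 3E ⊕ 62 ⊕ 11 = 4D.
P'[4]: A4 ⊕ 9E ⊕ BF = 85.
P'[5]: 7D ⊕ 65 ⊕ EB = F3.

P'[1] = 99, P'[2] = 34, P'[3] = 4D, P'[4] = 85, P'[5] = F3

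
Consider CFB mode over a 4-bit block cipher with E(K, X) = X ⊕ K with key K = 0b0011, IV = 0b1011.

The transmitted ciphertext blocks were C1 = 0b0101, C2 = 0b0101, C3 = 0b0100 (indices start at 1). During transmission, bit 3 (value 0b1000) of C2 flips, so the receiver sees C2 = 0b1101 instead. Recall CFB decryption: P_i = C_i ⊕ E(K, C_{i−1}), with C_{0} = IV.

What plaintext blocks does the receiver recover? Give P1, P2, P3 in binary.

P1 = 0b1101, P2 = 0b1011, P3 = 0b1010

Only C2 changed, to 0b1101. In CFB, a change in C_i flips the same bit in P_i and garbles P_{i+1}. Decrypting the received ciphertext:
P1: E(K, 0b1011) = 0b1000; 0b0101 ⊕ 0b1000 = 0b1101.
P2: E(K, 0b0101) = 0b0110; 0b1101 ⊕ 0b0110 = 0b1011.
P3: E(K, 0b1101) = 0b1110; 0b0100 ⊕ 0b1110 = 0b1010.
Blocks that differ from the original plaintext: P2, P3.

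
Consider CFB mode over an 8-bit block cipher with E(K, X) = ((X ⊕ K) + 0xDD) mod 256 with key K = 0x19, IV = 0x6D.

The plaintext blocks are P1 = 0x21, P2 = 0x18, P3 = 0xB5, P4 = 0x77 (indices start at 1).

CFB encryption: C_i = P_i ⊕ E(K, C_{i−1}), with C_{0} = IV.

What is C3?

C1: E(K, 0x6D) = 0x51; 0x21 ⊕ 0x51 = 0x70.
C2: E(K, 0x70) = 0x46; 0x18 ⊕ 0x46 = 0x5E.
C3: E(K, 0x5E) = 0x24; 0xB5 ⊕ 0x24 = 0x91.

C3 = 0x91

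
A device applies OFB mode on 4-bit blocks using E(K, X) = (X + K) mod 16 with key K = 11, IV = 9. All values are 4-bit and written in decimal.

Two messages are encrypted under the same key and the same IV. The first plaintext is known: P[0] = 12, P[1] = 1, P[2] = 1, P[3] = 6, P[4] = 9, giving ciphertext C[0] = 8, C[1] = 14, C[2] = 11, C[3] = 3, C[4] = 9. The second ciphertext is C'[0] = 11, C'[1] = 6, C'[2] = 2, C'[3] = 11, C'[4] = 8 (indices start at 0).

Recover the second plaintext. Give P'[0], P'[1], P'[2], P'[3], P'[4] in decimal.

P'[0] = 15, P'[1] = 9, P'[2] = 8, P'[3] = 14, P'[4] = 8

In OFB with a reused IV, both messages share the same keystream S_i, so C_i ⊕ C'_i = P_i ⊕ P'_i and thus P'_i = P_i ⊕ C_i ⊕ C'_i.
P'[0]: 12 ⊕ 8 ⊕ 11 = 15.
P'[1]: 1 ⊕ 14 ⊕ 6 = 9.
P'[2]: 1 ⊕ 11 ⊕ 2 = 8.
P'[3]: 6 ⊕ 3 ⊕ 11 = 14.
P'[4]: 9 ⊕ 9 ⊕ 8 = 8.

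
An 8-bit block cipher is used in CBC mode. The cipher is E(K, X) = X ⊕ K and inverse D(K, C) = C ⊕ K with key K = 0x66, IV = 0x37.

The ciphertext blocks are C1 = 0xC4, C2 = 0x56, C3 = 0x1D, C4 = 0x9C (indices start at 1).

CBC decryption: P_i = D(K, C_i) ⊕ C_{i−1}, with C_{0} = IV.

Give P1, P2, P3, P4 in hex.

P1 = 0x95, P2 = 0xF4, P3 = 0x2D, P4 = 0xE7

P1: D(K, 0xC4) = 0xA2; 0xA2 ⊕ 0x37 = 0x95.
P2: D(K, 0x56) = 0x30; 0x30 ⊕ 0xC4 = 0xF4.
P3: D(K, 0x1D) = 0x7B; 0x7B ⊕ 0x56 = 0x2D.
P4: D(K, 0x9C) = 0xFA; 0xFA ⊕ 0x1D = 0xE7.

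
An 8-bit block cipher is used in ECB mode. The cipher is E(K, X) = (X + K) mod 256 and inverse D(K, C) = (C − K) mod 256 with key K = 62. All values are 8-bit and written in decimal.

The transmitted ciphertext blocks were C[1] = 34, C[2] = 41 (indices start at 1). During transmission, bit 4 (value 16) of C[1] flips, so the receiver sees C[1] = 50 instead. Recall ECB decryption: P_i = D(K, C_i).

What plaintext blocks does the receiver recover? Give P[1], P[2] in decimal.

Only C[1] changed, to 50. In ECB, a change in C_i affects only P_i. Decrypting the received ciphertext:
P[1]: D(K, 50) = 244.
P[2]: D(K, 41) = 235.
Blocks that differ from the original plaintext: P[1].

P[1] = 244, P[2] = 235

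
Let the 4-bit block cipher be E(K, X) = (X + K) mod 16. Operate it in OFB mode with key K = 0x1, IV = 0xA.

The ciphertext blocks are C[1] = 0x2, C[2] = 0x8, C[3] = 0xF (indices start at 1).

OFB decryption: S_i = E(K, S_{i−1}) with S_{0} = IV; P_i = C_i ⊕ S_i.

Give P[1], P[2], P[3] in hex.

P[1]: S = E(K, 0xA) = 0xB; 0x2 ⊕ 0xB = 0x9.
P[2]: S = E(K, 0xB) = 0xC; 0x8 ⊕ 0xC = 0x4.
P[3]: S = E(K, 0xC) = 0xD; 0xF ⊕ 0xD = 0x2.

P[1] = 0x9, P[2] = 0x4, P[3] = 0x2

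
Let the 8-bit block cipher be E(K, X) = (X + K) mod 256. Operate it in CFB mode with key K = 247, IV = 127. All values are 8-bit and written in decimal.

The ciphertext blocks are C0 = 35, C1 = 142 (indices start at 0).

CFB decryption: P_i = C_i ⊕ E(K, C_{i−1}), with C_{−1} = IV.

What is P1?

P1: E(K, 35) = 26; 142 ⊕ 26 = 148.

P1 = 148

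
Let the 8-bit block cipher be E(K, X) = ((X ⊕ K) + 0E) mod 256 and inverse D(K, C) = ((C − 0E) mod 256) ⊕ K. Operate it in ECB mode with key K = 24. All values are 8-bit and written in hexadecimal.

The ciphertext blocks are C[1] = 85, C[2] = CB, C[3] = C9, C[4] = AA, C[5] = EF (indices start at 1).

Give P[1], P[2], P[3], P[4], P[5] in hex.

P[1] = 53, P[2] = 99, P[3] = 9F, P[4] = B8, P[5] = C5

ECB decryption: P_i = D(K, C_i).
P[1]: D(K, 85) = 53.
P[2]: D(K, CB) = 99.
P[3]: D(K, C9) = 9F.
P[4]: D(K, AA) = B8.
P[5]: D(K, EF) = C5.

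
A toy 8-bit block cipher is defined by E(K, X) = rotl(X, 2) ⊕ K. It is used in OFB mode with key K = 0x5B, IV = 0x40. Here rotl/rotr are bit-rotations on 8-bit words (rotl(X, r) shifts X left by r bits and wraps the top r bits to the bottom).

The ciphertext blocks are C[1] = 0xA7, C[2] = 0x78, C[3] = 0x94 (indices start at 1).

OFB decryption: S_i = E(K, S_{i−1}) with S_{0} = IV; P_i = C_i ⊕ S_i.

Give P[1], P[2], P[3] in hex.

P[1] = 0xFD, P[2] = 0x4A, P[3] = 0x07

P[1]: S = E(K, 0x40) = 0x5A; 0xA7 ⊕ 0x5A = 0xFD.
P[2]: S = E(K, 0x5A) = 0x32; 0x78 ⊕ 0x32 = 0x4A.
P[3]: S = E(K, 0x32) = 0x93; 0x94 ⊕ 0x93 = 0x07.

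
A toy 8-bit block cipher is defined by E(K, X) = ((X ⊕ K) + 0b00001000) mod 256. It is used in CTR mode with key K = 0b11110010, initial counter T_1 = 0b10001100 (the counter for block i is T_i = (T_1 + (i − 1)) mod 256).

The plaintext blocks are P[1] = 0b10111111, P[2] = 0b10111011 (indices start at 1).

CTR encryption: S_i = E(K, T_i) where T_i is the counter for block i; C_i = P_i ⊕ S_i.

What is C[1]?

C[1] = 0b00111001

C[1]: T = 0b10001100, S = E(K, T) = 0b10000110; 0b10111111 ⊕ 0b10000110 = 0b00111001.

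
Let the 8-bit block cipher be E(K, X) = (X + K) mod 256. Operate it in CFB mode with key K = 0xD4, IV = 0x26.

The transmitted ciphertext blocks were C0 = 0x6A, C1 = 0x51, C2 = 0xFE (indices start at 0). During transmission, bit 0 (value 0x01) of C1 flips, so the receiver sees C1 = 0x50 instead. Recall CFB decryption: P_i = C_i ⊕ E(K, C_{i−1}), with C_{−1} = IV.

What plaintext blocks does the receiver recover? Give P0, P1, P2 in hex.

P0 = 0x90, P1 = 0x6E, P2 = 0xDA

Only C1 changed, to 0x50. In CFB, a change in C_i flips the same bit in P_i and garbles P_{i+1}. Decrypting the received ciphertext:
P0: E(K, 0x26) = 0xFA; 0x6A ⊕ 0xFA = 0x90.
P1: E(K, 0x6A) = 0x3E; 0x50 ⊕ 0x3E = 0x6E.
P2: E(K, 0x50) = 0x24; 0xFE ⊕ 0x24 = 0xDA.
Blocks that differ from the original plaintext: P1, P2.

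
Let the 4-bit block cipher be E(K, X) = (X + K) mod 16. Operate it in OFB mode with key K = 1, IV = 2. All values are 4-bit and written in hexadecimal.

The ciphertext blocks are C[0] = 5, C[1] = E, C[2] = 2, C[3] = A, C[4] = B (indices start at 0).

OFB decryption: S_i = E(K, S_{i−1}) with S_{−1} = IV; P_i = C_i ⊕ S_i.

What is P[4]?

P[4] = C

P[0]: S = E(K, 2) = 3; 5 ⊕ 3 = 6.
P[1]: S = E(K, 3) = 4; E ⊕ 4 = A.
P[2]: S = E(K, 4) = 5; 2 ⊕ 5 = 7.
P[3]: S = E(K, 5) = 6; A ⊕ 6 = C.
P[4]: S = E(K, 6) = 7; B ⊕ 7 = C.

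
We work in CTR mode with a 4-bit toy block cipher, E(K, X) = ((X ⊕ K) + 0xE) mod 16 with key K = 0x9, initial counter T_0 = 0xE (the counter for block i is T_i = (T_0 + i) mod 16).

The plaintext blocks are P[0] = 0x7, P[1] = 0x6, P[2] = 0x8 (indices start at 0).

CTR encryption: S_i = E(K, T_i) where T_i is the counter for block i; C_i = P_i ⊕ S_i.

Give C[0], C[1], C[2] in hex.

C[0] = 0x2, C[1] = 0x2, C[2] = 0xF

C[0]: T = 0xE, S = E(K, T) = 0x5; 0x7 ⊕ 0x5 = 0x2.
C[1]: T = 0xF, S = E(K, T) = 0x4; 0x6 ⊕ 0x4 = 0x2.
C[2]: T = 0x0, S = E(K, T) = 0x7; 0x8 ⊕ 0x7 = 0xF.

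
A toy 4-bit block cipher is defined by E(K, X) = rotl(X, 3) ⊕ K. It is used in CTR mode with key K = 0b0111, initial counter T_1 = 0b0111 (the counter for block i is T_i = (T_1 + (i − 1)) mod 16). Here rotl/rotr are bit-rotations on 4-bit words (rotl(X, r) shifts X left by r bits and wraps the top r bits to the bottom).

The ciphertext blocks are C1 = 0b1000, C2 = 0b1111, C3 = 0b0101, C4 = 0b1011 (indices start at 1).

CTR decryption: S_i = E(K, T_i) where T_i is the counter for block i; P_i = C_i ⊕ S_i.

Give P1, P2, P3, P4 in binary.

P1: T = 0b0111, S = E(K, T) = 0b1100; 0b1000 ⊕ 0b1100 = 0b0100.
P2: T = 0b1000, S = E(K, T) = 0b0011; 0b1111 ⊕ 0b0011 = 0b1100.
P3: T = 0b1001, S = E(K, T) = 0b1011; 0b0101 ⊕ 0b1011 = 0b1110.
P4: T = 0b1010, S = E(K, T) = 0b0010; 0b1011 ⊕ 0b0010 = 0b1001.

P1 = 0b0100, P2 = 0b1100, P3 = 0b1110, P4 = 0b1001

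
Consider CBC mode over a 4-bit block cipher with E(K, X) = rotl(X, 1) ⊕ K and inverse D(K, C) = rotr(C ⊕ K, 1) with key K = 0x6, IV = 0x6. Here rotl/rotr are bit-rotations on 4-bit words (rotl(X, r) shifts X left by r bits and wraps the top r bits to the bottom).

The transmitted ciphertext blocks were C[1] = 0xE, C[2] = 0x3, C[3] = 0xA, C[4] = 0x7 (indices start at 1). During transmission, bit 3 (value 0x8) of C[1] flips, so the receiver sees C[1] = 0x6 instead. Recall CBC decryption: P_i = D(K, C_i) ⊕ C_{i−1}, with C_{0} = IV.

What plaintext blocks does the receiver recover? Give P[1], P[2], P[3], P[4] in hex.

Only C[1] changed, to 0x6. In CBC, a change in C_i garbles P_i and flips the same bit in P_{i+1}. Decrypting the received ciphertext:
P[1]: D(K, 0x6) = 0x0; 0x0 ⊕ 0x6 = 0x6.
P[2]: D(K, 0x3) = 0xA; 0xA ⊕ 0x6 = 0xC.
P[3]: D(K, 0xA) = 0x6; 0x6 ⊕ 0x3 = 0x5.
P[4]: D(K, 0x7) = 0x8; 0x8 ⊕ 0xA = 0x2.
Blocks that differ from the original plaintext: P[1], P[2].

P[1] = 0x6, P[2] = 0xC, P[3] = 0x5, P[4] = 0x2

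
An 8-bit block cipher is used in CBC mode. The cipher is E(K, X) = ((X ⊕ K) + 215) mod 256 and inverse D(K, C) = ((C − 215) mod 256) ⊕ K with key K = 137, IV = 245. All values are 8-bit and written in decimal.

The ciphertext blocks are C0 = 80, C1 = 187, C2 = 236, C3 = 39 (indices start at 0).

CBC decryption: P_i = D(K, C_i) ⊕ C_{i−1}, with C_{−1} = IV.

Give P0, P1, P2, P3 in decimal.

P0 = 5, P1 = 61, P2 = 39, P3 = 53

P0: D(K, 80) = 240; 240 ⊕ 245 = 5.
P1: D(K, 187) = 109; 109 ⊕ 80 = 61.
P2: D(K, 236) = 156; 156 ⊕ 187 = 39.
P3: D(K, 39) = 217; 217 ⊕ 236 = 53.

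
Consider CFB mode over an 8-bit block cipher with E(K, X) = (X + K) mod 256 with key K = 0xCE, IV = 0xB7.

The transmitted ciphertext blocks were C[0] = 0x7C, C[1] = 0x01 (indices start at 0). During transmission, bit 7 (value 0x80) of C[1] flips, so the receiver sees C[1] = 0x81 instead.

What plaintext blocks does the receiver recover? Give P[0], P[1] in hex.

CFB decryption: P_i = C_i ⊕ E(K, C_{i−1}), with C_{−1} = IV.
Only C[1] changed, to 0x81. In CFB, a change in C_i flips the same bit in P_i and garbles P_{i+1}. Decrypting the received ciphertext:
P[0]: E(K, 0xB7) = 0x85; 0x7C ⊕ 0x85 = 0xF9.
P[1]: E(K, 0x7C) = 0x4A; 0x81 ⊕ 0x4A = 0xCB.
Blocks that differ from the original plaintext: P[1].

P[0] = 0xF9, P[1] = 0xCB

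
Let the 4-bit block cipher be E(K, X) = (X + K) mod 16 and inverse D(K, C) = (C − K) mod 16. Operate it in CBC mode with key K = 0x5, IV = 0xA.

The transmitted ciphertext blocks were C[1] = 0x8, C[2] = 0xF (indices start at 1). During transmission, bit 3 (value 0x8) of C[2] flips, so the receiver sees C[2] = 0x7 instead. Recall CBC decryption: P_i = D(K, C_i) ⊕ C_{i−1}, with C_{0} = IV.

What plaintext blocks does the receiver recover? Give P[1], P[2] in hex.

Only C[2] changed, to 0x7. In CBC, a change in C_i garbles P_i and flips the same bit in P_{i+1}. Decrypting the received ciphertext:
P[1]: D(K, 0x8) = 0x3; 0x3 ⊕ 0xA = 0x9.
P[2]: D(K, 0x7) = 0x2; 0x2 ⊕ 0x8 = 0xA.
Blocks that differ from the original plaintext: P[2].

P[1] = 0x9, P[2] = 0xA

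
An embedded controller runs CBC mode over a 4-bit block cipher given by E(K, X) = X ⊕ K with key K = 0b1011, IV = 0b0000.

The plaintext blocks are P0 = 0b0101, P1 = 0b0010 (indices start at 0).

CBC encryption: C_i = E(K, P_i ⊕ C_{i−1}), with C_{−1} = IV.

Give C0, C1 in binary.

C0 = 0b1110, C1 = 0b0111

C0: P0 ⊕ 0b0000 = 0b0101; E(K, 0b0101) = 0b1110.
C1: P1 ⊕ 0b1110 = 0b1100; E(K, 0b1100) = 0b0111.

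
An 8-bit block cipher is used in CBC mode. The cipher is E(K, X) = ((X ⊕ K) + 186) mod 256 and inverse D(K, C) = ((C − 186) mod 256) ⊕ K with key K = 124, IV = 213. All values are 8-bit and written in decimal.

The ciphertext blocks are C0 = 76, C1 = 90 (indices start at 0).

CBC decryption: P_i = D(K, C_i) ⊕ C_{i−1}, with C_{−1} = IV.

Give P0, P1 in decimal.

P0 = 59, P1 = 144

P0: D(K, 76) = 238; 238 ⊕ 213 = 59.
P1: D(K, 90) = 220; 220 ⊕ 76 = 144.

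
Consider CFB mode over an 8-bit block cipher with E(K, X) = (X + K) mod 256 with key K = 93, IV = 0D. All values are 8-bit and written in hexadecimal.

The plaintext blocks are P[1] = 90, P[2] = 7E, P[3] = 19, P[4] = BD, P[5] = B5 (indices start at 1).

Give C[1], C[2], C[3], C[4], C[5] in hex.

CFB encryption: C_i = P_i ⊕ E(K, C_{i−1}), with C_{0} = IV.
C[1]: E(K, 0D) = A0; 90 ⊕ A0 = 30.
C[2]: E(K, 30) = C3; 7E ⊕ C3 = BD.
C[3]: E(K, BD) = 50; 19 ⊕ 50 = 49.
C[4]: E(K, 49) = DC; BD ⊕ DC = 61.
C[5]: E(K, 61) = F4; B5 ⊕ F4 = 41.

C[1] = 30, C[2] = BD, C[3] = 49, C[4] = 61, C[5] = 41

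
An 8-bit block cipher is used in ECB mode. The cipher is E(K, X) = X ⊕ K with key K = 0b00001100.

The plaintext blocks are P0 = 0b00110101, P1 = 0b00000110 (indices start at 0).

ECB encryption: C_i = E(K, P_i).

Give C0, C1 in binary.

C0: E(K, 0b00110101) = 0b00111001.
C1: E(K, 0b00000110) = 0b00001010.

C0 = 0b00111001, C1 = 0b00001010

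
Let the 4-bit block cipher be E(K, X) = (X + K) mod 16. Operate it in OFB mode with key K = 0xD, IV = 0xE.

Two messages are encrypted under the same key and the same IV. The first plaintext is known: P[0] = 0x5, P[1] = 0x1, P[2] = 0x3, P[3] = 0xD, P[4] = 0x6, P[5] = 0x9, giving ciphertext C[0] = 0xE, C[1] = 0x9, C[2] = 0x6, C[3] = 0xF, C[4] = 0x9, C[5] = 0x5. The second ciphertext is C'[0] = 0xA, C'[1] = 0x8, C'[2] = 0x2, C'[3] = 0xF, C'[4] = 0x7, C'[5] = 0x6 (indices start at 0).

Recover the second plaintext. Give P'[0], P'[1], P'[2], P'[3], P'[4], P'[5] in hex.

P'[0] = 0x1, P'[1] = 0x0, P'[2] = 0x7, P'[3] = 0xD, P'[4] = 0x8, P'[5] = 0xA

In OFB with a reused IV, both messages share the same keystream S_i, so C_i ⊕ C'_i = P_i ⊕ P'_i and thus P'_i = P_i ⊕ C_i ⊕ C'_i.
P'[0]: 0x5 ⊕ 0xE ⊕ 0xA = 0x1.
P'[1]: 0x1 ⊕ 0x9 ⊕ 0x8 = 0x0.
P'[2]: 0x3 ⊕ 0x6 ⊕ 0x2 = 0x7.
P'[3]: 0xD ⊕ 0xF ⊕ 0xF = 0xD.
P'[4]: 0x6 ⊕ 0x9 ⊕ 0x7 = 0x8.
P'[5]: 0x9 ⊕ 0x5 ⊕ 0x6 = 0xA.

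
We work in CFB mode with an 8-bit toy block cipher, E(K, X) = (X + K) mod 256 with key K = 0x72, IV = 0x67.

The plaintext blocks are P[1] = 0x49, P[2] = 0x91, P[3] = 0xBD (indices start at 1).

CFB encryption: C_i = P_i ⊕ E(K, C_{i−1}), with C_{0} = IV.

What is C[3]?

C[1]: E(K, 0x67) = 0xD9; 0x49 ⊕ 0xD9 = 0x90.
C[2]: E(K, 0x90) = 0x02; 0x91 ⊕ 0x02 = 0x93.
C[3]: E(K, 0x93) = 0x05; 0xBD ⊕ 0x05 = 0xB8.

C[3] = 0xB8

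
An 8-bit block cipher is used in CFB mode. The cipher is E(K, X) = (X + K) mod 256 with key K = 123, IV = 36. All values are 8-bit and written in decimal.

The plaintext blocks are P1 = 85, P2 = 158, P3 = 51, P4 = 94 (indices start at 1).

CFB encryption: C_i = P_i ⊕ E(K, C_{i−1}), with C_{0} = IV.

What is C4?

C1: E(K, 36) = 159; 85 ⊕ 159 = 202.
C2: E(K, 202) = 69; 158 ⊕ 69 = 219.
C3: E(K, 219) = 86; 51 ⊕ 86 = 101.
C4: E(K, 101) = 224; 94 ⊕ 224 = 190.

C4 = 190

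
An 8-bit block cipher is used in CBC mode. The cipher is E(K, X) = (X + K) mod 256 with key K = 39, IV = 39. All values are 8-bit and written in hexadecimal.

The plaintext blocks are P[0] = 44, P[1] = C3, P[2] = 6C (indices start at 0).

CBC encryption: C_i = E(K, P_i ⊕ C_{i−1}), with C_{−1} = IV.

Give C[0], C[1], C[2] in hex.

C[0]: P[0] ⊕ 39 = 7D; E(K, 7D) = B6.
C[1]: P[1] ⊕ B6 = 75; E(K, 75) = AE.
C[2]: P[2] ⊕ AE = C2; E(K, C2) = FB.

C[0] = B6, C[1] = AE, C[2] = FB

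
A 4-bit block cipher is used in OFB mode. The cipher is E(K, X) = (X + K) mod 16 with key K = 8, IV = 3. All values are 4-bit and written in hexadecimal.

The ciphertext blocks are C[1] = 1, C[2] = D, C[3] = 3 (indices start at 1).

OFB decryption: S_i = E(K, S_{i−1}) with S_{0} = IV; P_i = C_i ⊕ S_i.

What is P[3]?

P[1]: S = E(K, 3) = B; 1 ⊕ B = A.
P[2]: S = E(K, B) = 3; D ⊕ 3 = E.
P[3]: S = E(K, 3) = B; 3 ⊕ B = 8.

P[3] = 8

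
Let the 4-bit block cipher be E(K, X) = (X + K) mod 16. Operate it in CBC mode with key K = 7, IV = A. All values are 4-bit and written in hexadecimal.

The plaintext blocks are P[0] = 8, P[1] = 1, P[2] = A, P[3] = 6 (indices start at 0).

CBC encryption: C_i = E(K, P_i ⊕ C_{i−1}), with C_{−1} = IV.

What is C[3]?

C[3] = 1

C[0]: P[0] ⊕ A = 2; E(K, 2) = 9.
C[1]: P[1] ⊕ 9 = 8; E(K, 8) = F.
C[2]: P[2] ⊕ F = 5; E(K, 5) = C.
C[3]: P[3] ⊕ C = A; E(K, A) = 1.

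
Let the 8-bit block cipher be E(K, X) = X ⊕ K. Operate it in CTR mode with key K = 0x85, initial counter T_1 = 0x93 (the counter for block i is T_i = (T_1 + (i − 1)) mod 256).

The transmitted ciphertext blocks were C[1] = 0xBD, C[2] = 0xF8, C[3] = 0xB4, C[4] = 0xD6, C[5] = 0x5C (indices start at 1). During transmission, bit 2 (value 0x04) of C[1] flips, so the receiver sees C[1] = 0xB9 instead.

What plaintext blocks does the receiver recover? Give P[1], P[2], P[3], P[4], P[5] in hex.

P[1] = 0xAF, P[2] = 0xE9, P[3] = 0xA4, P[4] = 0xC5, P[5] = 0x4E

CTR decryption: S_i = E(K, T_i) where T_i is the counter for block i; P_i = C_i ⊕ S_i.
Only C[1] changed, to 0xB9. In CTR, a change in C_i flips the same bit in P_i only; the keystream is unaffected. Decrypting the received ciphertext:
P[1]: T = 0x93, S = E(K, T) = 0x16; 0xB9 ⊕ 0x16 = 0xAF.
P[2]: T = 0x94, S = E(K, T) = 0x11; 0xF8 ⊕ 0x11 = 0xE9.
P[3]: T = 0x95, S = E(K, T) = 0x10; 0xB4 ⊕ 0x10 = 0xA4.
P[4]: T = 0x96, S = E(K, T) = 0x13; 0xD6 ⊕ 0x13 = 0xC5.
P[5]: T = 0x97, S = E(K, T) = 0x12; 0x5C ⊕ 0x12 = 0x4E.
Blocks that differ from the original plaintext: P[1].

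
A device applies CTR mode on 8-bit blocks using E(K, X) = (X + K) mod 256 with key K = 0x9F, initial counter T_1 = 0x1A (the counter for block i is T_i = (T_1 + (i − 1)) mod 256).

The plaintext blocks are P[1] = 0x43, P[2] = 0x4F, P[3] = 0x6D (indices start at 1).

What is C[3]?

CTR encryption: S_i = E(K, T_i) where T_i is the counter for block i; C_i = P_i ⊕ S_i.
C[1]: T = 0x1A, S = E(K, T) = 0xB9; 0x43 ⊕ 0xB9 = 0xFA.
C[2]: T = 0x1B, S = E(K, T) = 0xBA; 0x4F ⊕ 0xBA = 0xF5.
C[3]: T = 0x1C, S = E(K, T) = 0xBB; 0x6D ⊕ 0xBB = 0xD6.

C[3] = 0xD6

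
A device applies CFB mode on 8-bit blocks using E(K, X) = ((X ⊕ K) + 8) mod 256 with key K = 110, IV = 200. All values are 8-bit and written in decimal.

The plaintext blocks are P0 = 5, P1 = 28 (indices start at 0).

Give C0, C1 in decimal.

CFB encryption: C_i = P_i ⊕ E(K, C_{i−1}), with C_{−1} = IV.
C0: E(K, 200) = 174; 5 ⊕ 174 = 171.
C1: E(K, 171) = 205; 28 ⊕ 205 = 209.

C0 = 171, C1 = 209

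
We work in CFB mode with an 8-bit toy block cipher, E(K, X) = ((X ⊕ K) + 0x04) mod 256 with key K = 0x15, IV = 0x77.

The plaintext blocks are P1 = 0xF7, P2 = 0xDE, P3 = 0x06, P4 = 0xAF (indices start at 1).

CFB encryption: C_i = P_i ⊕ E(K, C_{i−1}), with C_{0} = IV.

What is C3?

C3 = 0x41

C1: E(K, 0x77) = 0x66; 0xF7 ⊕ 0x66 = 0x91.
C2: E(K, 0x91) = 0x88; 0xDE ⊕ 0x88 = 0x56.
C3: E(K, 0x56) = 0x47; 0x06 ⊕ 0x47 = 0x41.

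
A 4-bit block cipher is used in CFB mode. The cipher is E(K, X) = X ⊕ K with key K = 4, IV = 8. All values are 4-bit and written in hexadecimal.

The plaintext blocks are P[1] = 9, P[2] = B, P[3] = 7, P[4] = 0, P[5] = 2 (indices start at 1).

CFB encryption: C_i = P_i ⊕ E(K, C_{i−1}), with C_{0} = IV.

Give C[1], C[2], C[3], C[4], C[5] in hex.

C[1]: E(K, 8) = C; 9 ⊕ C = 5.
C[2]: E(K, 5) = 1; B ⊕ 1 = A.
C[3]: E(K, A) = E; 7 ⊕ E = 9.
C[4]: E(K, 9) = D; 0 ⊕ D = D.
C[5]: E(K, D) = 9; 2 ⊕ 9 = B.

C[1] = 5, C[2] = A, C[3] = 9, C[4] = D, C[5] = B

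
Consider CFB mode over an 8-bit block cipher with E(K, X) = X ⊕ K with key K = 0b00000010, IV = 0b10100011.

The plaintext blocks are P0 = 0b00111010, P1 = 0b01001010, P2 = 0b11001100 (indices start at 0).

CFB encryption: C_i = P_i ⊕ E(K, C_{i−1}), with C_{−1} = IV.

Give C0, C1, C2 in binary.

C0 = 0b10011011, C1 = 0b11010011, C2 = 0b00011101

C0: E(K, 0b10100011) = 0b10100001; 0b00111010 ⊕ 0b10100001 = 0b10011011.
C1: E(K, 0b10011011) = 0b10011001; 0b01001010 ⊕ 0b10011001 = 0b11010011.
C2: E(K, 0b11010011) = 0b11010001; 0b11001100 ⊕ 0b11010001 = 0b00011101.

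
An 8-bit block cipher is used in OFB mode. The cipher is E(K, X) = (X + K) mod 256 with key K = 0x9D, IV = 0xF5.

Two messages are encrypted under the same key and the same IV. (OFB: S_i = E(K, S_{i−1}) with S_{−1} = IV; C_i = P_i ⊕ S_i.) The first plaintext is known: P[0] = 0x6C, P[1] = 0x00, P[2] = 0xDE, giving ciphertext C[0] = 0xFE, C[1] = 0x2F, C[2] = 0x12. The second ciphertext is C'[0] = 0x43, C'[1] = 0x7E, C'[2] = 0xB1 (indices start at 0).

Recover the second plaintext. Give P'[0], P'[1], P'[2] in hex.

In OFB with a reused IV, both messages share the same keystream S_i, so C_i ⊕ C'_i = P_i ⊕ P'_i and thus P'_i = P_i ⊕ C_i ⊕ C'_i.
P'[0]: 0x6C ⊕ 0xFE ⊕ 0x43 = 0xD1.
P'[1]: 0x00 ⊕ 0x2F ⊕ 0x7E = 0x51.
P'[2]: 0xDE ⊕ 0x12 ⊕ 0xB1 = 0x7D.

P'[0] = 0xD1, P'[1] = 0x51, P'[2] = 0x7D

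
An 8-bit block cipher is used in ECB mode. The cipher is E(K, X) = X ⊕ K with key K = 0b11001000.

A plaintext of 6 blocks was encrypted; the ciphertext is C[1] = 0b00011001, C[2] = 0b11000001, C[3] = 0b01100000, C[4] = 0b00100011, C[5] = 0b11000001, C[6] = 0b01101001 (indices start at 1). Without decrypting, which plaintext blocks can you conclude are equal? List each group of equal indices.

ECB encrypts each block independently with the same key, so equal ciphertext blocks imply equal plaintext blocks.
C[2] = C[5] = 0b11000001, so P[2] = P[5].

P[2] = P[5]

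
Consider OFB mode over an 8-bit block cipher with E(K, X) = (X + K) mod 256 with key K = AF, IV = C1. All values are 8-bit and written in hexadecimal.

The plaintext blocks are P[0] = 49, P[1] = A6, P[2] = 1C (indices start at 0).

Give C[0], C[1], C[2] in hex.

C[0] = 39, C[1] = B9, C[2] = D2

OFB encryption: S_i = E(K, S_{i−1}) with S_{−1} = IV; C_i = P_i ⊕ S_i.
C[0]: S = E(K, C1) = 70; 49 ⊕ 70 = 39.
C[1]: S = E(K, 70) = 1F; A6 ⊕ 1F = B9.
C[2]: S = E(K, 1F) = CE; 1C ⊕ CE = D2.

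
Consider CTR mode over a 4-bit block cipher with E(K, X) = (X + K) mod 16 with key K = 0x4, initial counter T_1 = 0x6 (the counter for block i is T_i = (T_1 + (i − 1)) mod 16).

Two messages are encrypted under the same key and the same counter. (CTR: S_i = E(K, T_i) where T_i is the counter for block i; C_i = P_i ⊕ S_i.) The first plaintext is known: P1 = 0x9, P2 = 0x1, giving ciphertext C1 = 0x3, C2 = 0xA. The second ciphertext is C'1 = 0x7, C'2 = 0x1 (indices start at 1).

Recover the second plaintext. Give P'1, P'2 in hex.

P'1 = 0xD, P'2 = 0xA

In CTR with a reused counter, both messages share the same keystream S_i, so C_i ⊕ C'_i = P_i ⊕ P'_i and thus P'_i = P_i ⊕ C_i ⊕ C'_i.
P'1: 0x9 ⊕ 0x3 ⊕ 0x7 = 0xD.
P'2: 0x1 ⊕ 0xA ⊕ 0x1 = 0xA.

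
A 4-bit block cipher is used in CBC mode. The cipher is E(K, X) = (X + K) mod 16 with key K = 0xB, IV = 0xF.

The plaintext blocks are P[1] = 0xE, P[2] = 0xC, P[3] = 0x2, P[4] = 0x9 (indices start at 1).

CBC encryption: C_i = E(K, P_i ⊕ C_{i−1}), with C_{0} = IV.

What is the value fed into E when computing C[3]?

0x9

C[1]: P[1] ⊕ 0xF = 0x1; E(K, 0x1) = 0xC.
C[2]: P[2] ⊕ 0xC = 0x0; E(K, 0x0) = 0xB.
C[3]: P[3] ⊕ 0xB = 0x9; E(K, 0x9) = 0x4.
So the input to E for block [3] is 0x9.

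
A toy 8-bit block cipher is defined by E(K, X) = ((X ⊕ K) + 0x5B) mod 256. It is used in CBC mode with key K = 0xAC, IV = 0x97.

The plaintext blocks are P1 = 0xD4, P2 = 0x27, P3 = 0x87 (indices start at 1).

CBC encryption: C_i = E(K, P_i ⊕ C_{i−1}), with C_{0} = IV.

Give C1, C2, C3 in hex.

C1 = 0x4A, C2 = 0x1C, C3 = 0x92

C1: P1 ⊕ 0x97 = 0x43; E(K, 0x43) = 0x4A.
C2: P2 ⊕ 0x4A = 0x6D; E(K, 0x6D) = 0x1C.
C3: P3 ⊕ 0x1C = 0x9B; E(K, 0x9B) = 0x92.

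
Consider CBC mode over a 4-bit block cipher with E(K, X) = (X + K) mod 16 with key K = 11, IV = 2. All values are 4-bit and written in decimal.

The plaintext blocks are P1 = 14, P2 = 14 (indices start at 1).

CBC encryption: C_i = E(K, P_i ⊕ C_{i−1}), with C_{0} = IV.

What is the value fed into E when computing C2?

C1: P1 ⊕ 2 = 12; E(K, 12) = 7.
C2: P2 ⊕ 7 = 9; E(K, 9) = 4.
So the input to E for block 2 is 9.

9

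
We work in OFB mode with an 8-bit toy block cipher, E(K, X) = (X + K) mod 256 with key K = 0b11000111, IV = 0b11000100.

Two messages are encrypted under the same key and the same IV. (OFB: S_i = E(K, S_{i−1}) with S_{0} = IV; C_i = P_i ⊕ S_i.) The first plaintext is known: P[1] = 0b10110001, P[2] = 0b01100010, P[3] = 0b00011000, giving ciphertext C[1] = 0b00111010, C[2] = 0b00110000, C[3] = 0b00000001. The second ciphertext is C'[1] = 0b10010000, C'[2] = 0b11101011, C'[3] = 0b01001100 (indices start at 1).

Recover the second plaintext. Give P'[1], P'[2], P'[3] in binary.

P'[1] = 0b00011011, P'[2] = 0b10111001, P'[3] = 0b01010101

In OFB with a reused IV, both messages share the same keystream S_i, so C_i ⊕ C'_i = P_i ⊕ P'_i and thus P'_i = P_i ⊕ C_i ⊕ C'_i.
P'[1]: 0b10110001 ⊕ 0b00111010 ⊕ 0b10010000 = 0b00011011.
P'[2]: 0b01100010 ⊕ 0b00110000 ⊕ 0b11101011 = 0b10111001.
P'[3]: 0b00011000 ⊕ 0b00000001 ⊕ 0b01001100 = 0b01010101.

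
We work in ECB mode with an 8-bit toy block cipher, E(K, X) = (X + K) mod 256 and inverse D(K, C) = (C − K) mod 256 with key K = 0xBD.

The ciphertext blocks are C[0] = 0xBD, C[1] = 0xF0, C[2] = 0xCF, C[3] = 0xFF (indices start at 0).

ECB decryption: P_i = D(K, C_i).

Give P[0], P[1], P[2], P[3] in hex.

P[0]: D(K, 0xBD) = 0x00.
P[1]: D(K, 0xF0) = 0x33.
P[2]: D(K, 0xCF) = 0x12.
P[3]: D(K, 0xFF) = 0x42.

P[0] = 0x00, P[1] = 0x33, P[2] = 0x12, P[3] = 0x42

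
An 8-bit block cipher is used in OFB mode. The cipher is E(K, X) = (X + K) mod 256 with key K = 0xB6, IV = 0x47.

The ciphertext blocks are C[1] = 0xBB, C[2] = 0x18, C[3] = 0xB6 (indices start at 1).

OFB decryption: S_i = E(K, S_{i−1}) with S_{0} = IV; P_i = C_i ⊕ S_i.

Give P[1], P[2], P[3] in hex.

P[1] = 0x46, P[2] = 0xAB, P[3] = 0xDF

P[1]: S = E(K, 0x47) = 0xFD; 0xBB ⊕ 0xFD = 0x46.
P[2]: S = E(K, 0xFD) = 0xB3; 0x18 ⊕ 0xB3 = 0xAB.
P[3]: S = E(K, 0xB3) = 0x69; 0xB6 ⊕ 0x69 = 0xDF.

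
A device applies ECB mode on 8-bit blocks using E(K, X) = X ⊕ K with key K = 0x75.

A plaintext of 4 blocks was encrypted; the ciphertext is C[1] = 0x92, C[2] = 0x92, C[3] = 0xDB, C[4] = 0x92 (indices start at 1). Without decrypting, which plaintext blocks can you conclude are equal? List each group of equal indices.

P[1] = P[2] = P[4]

ECB encrypts each block independently with the same key, so equal ciphertext blocks imply equal plaintext blocks.
C[1] = C[2] = C[4] = 0x92, so P[1] = P[2] = P[4].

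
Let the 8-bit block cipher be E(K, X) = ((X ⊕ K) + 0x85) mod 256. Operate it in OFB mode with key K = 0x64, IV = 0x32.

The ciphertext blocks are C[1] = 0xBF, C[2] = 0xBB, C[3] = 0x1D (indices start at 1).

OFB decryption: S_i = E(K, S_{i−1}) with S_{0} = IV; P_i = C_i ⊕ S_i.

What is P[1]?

P[1]: S = E(K, 0x32) = 0xDB; 0xBF ⊕ 0xDB = 0x64.

P[1] = 0x64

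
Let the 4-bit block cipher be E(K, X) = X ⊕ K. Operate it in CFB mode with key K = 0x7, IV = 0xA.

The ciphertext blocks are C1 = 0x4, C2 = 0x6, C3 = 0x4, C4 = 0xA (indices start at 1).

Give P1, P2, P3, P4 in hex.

CFB decryption: P_i = C_i ⊕ E(K, C_{i−1}), with C_{0} = IV.
P1: E(K, 0xA) = 0xD; 0x4 ⊕ 0xD = 0x9.
P2: E(K, 0x4) = 0x3; 0x6 ⊕ 0x3 = 0x5.
P3: E(K, 0x6) = 0x1; 0x4 ⊕ 0x1 = 0x5.
P4: E(K, 0x4) = 0x3; 0xA ⊕ 0x3 = 0x9.

P1 = 0x9, P2 = 0x5, P3 = 0x5, P4 = 0x9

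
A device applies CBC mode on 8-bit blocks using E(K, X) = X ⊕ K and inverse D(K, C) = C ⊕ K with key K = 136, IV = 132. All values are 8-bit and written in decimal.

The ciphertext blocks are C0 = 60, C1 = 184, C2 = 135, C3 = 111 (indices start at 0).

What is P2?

CBC decryption: P_i = D(K, C_i) ⊕ C_{i−1}, with C_{−1} = IV.
P2: D(K, 135) = 15; 15 ⊕ 184 = 183.

P2 = 183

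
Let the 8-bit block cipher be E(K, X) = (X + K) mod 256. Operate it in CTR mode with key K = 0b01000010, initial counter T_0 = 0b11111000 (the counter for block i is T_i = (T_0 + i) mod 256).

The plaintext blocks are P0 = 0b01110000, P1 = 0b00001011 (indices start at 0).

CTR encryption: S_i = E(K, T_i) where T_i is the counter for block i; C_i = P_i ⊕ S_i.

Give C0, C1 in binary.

C0: T = 0b11111000, S = E(K, T) = 0b00111010; 0b01110000 ⊕ 0b00111010 = 0b01001010.
C1: T = 0b11111001, S = E(K, T) = 0b00111011; 0b00001011 ⊕ 0b00111011 = 0b00110000.

C0 = 0b01001010, C1 = 0b00110000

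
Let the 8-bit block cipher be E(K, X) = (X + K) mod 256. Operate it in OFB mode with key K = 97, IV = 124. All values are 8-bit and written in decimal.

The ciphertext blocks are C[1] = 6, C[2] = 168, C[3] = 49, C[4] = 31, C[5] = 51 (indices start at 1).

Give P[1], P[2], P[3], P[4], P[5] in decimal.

OFB decryption: S_i = E(K, S_{i−1}) with S_{0} = IV; P_i = C_i ⊕ S_i.
P[1]: S = E(K, 124) = 221; 6 ⊕ 221 = 219.
P[2]: S = E(K, 221) = 62; 168 ⊕ 62 = 150.
P[3]: S = E(K, 62) = 159; 49 ⊕ 159 = 174.
P[4]: S = E(K, 159) = 0; 31 ⊕ 0 = 31.
P[5]: S = E(K, 0) = 97; 51 ⊕ 97 = 82.

P[1] = 219, P[2] = 150, P[3] = 174, P[4] = 31, P[5] = 82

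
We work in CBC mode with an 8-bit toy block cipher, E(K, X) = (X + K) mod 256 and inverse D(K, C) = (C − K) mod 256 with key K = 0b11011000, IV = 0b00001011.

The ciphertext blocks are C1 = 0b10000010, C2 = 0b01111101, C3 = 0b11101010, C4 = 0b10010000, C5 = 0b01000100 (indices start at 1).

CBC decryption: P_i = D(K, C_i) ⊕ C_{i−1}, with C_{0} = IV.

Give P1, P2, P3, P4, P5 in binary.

P1: D(K, 0b10000010) = 0b10101010; 0b10101010 ⊕ 0b00001011 = 0b10100001.
P2: D(K, 0b01111101) = 0b10100101; 0b10100101 ⊕ 0b10000010 = 0b00100111.
P3: D(K, 0b11101010) = 0b00010010; 0b00010010 ⊕ 0b01111101 = 0b01101111.
P4: D(K, 0b10010000) = 0b10111000; 0b10111000 ⊕ 0b11101010 = 0b01010010.
P5: D(K, 0b01000100) = 0b01101100; 0b01101100 ⊕ 0b10010000 = 0b11111100.

P1 = 0b10100001, P2 = 0b00100111, P3 = 0b01101111, P4 = 0b01010010, P5 = 0b11111100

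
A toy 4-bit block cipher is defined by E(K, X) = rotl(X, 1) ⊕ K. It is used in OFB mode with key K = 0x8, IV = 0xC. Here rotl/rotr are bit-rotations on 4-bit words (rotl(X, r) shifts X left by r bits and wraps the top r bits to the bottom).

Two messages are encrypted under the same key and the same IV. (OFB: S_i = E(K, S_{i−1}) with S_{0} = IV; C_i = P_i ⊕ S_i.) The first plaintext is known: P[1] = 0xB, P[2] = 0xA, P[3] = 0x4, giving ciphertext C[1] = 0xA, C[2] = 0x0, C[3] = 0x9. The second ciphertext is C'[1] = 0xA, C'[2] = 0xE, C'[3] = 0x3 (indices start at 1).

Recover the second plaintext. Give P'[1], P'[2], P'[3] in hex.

In OFB with a reused IV, both messages share the same keystream S_i, so C_i ⊕ C'_i = P_i ⊕ P'_i and thus P'_i = P_i ⊕ C_i ⊕ C'_i.
P'[1]: 0xB ⊕ 0xA ⊕ 0xA = 0xB.
P'[2]: 0xA ⊕ 0x0 ⊕ 0xE = 0x4.
P'[3]: 0x4 ⊕ 0x9 ⊕ 0x3 = 0xE.

P'[1] = 0xB, P'[2] = 0x4, P'[3] = 0xE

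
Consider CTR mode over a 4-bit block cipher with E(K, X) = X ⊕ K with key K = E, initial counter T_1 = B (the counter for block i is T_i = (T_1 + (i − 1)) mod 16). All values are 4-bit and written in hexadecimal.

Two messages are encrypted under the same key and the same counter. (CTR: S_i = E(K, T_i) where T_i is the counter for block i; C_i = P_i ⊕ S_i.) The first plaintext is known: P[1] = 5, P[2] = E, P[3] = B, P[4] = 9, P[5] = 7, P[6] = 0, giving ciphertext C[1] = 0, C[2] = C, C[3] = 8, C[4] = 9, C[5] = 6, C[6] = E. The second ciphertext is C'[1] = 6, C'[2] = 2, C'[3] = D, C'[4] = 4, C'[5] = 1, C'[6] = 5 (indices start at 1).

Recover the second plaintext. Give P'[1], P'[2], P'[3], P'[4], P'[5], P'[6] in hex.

P'[1] = 3, P'[2] = 0, P'[3] = E, P'[4] = 4, P'[5] = 0, P'[6] = B

In CTR with a reused counter, both messages share the same keystream S_i, so C_i ⊕ C'_i = P_i ⊕ P'_i and thus P'_i = P_i ⊕ C_i ⊕ C'_i.
P'[1]: 5 ⊕ 0 ⊕ 6 = 3.
P'[2]: E ⊕ C ⊕ 2 = 0.
P'[3]: B ⊕ 8 ⊕ D = E.
P'[4]: 9 ⊕ 9 ⊕ 4 = 4.
P'[5]: 7 ⊕ 6 ⊕ 1 = 0.
P'[6]: 0 ⊕ E ⊕ 5 = B.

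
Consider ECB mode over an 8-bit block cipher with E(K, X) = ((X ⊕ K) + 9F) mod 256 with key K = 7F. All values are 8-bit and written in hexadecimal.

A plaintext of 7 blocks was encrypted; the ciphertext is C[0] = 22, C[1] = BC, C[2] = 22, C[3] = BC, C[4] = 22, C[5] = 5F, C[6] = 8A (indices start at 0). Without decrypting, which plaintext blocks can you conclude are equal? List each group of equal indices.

ECB encrypts each block independently with the same key, so equal ciphertext blocks imply equal plaintext blocks.
C[0] = C[2] = C[4] = 22, so P[0] = P[2] = P[4].
C[1] = C[3] = BC, so P[1] = P[3].

P[0] = P[2] = P[4]; P[1] = P[3]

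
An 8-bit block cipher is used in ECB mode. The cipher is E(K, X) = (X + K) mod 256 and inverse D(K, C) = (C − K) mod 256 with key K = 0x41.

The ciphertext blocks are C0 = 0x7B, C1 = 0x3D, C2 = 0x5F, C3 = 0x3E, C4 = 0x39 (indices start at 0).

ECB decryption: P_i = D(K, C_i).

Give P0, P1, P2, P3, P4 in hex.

P0: D(K, 0x7B) = 0x3A.
P1: D(K, 0x3D) = 0xFC.
P2: D(K, 0x5F) = 0x1E.
P3: D(K, 0x3E) = 0xFD.
P4: D(K, 0x39) = 0xF8.

P0 = 0x3A, P1 = 0xFC, P2 = 0x1E, P3 = 0xFD, P4 = 0xF8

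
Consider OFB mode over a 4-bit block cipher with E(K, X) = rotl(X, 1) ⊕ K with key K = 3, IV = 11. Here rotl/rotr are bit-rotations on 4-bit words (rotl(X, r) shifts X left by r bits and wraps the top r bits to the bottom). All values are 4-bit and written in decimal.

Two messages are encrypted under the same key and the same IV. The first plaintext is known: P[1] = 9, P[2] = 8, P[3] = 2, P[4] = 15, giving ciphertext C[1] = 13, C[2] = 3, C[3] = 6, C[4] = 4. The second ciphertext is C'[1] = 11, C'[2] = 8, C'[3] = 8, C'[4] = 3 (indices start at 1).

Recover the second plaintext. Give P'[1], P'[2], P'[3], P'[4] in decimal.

In OFB with a reused IV, both messages share the same keystream S_i, so C_i ⊕ C'_i = P_i ⊕ P'_i and thus P'_i = P_i ⊕ C_i ⊕ C'_i.
P'[1]: 9 ⊕ 13 ⊕ 11 = 15.
P'[2]: 8 ⊕ 3 ⊕ 8 = 3.
P'[3]: 2 ⊕ 6 ⊕ 8 = 12.
P'[4]: 15 ⊕ 4 ⊕ 3 = 8.

P'[1] = 15, P'[2] = 3, P'[3] = 12, P'[4] = 8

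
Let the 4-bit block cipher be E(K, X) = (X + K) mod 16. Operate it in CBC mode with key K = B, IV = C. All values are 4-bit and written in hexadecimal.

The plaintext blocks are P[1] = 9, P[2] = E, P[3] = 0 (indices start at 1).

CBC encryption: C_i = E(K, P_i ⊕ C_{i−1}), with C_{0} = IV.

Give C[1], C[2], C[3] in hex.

C[1] = 0, C[2] = 9, C[3] = 4

C[1]: P[1] ⊕ C = 5; E(K, 5) = 0.
C[2]: P[2] ⊕ 0 = E; E(K, E) = 9.
C[3]: P[3] ⊕ 9 = 9; E(K, 9) = 4.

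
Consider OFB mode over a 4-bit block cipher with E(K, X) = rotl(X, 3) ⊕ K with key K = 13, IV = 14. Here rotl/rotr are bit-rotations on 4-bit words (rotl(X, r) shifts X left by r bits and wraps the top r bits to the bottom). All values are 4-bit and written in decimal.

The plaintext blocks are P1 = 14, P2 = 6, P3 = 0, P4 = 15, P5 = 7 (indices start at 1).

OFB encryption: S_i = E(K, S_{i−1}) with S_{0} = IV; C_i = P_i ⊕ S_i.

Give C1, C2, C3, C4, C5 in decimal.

C1 = 4, C2 = 14, C3 = 9, C4 = 14, C5 = 2

C1: S = E(K, 14) = 10; 14 ⊕ 10 = 4.
C2: S = E(K, 10) = 8; 6 ⊕ 8 = 14.
C3: S = E(K, 8) = 9; 0 ⊕ 9 = 9.
C4: S = E(K, 9) = 1; 15 ⊕ 1 = 14.
C5: S = E(K, 1) = 5; 7 ⊕ 5 = 2.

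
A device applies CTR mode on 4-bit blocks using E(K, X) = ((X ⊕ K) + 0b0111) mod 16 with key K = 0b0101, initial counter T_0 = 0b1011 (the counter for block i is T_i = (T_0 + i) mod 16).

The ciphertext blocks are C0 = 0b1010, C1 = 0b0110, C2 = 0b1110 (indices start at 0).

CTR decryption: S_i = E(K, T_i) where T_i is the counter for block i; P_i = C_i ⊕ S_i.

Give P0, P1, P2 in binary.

P0: T = 0b1011, S = E(K, T) = 0b0101; 0b1010 ⊕ 0b0101 = 0b1111.
P1: T = 0b1100, S = E(K, T) = 0b0000; 0b0110 ⊕ 0b0000 = 0b0110.
P2: T = 0b1101, S = E(K, T) = 0b1111; 0b1110 ⊕ 0b1111 = 0b0001.

P0 = 0b1111, P1 = 0b0110, P2 = 0b0001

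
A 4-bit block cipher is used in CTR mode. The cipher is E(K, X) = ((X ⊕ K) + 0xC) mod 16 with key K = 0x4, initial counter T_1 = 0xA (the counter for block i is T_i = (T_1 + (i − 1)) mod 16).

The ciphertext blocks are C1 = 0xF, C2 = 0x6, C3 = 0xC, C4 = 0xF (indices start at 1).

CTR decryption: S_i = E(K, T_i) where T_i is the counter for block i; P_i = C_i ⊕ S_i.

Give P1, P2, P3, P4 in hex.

P1: T = 0xA, S = E(K, T) = 0xA; 0xF ⊕ 0xA = 0x5.
P2: T = 0xB, S = E(K, T) = 0xB; 0x6 ⊕ 0xB = 0xD.
P3: T = 0xC, S = E(K, T) = 0x4; 0xC ⊕ 0x4 = 0x8.
P4: T = 0xD, S = E(K, T) = 0x5; 0xF ⊕ 0x5 = 0xA.

P1 = 0x5, P2 = 0xD, P3 = 0x8, P4 = 0xA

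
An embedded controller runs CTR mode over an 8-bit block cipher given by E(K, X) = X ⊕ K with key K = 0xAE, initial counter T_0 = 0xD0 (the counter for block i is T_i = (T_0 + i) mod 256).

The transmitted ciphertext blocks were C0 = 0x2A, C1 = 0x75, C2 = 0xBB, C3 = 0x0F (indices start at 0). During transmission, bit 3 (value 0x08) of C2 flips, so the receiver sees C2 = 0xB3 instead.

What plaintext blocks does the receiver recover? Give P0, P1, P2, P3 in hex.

P0 = 0x54, P1 = 0x0A, P2 = 0xCF, P3 = 0x72

CTR decryption: S_i = E(K, T_i) where T_i is the counter for block i; P_i = C_i ⊕ S_i.
Only C2 changed, to 0xB3. In CTR, a change in C_i flips the same bit in P_i only; the keystream is unaffected. Decrypting the received ciphertext:
P0: T = 0xD0, S = E(K, T) = 0x7E; 0x2A ⊕ 0x7E = 0x54.
P1: T = 0xD1, S = E(K, T) = 0x7F; 0x75 ⊕ 0x7F = 0x0A.
P2: T = 0xD2, S = E(K, T) = 0x7C; 0xB3 ⊕ 0x7C = 0xCF.
P3: T = 0xD3, S = E(K, T) = 0x7D; 0x0F ⊕ 0x7D = 0x72.
Blocks that differ from the original plaintext: P2.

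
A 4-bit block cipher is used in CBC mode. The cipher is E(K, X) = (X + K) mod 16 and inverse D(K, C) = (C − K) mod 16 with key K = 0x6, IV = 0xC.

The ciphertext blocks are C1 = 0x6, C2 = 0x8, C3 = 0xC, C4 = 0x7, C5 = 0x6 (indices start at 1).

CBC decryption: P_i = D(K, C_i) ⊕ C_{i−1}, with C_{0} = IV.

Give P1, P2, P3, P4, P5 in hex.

P1: D(K, 0x6) = 0x0; 0x0 ⊕ 0xC = 0xC.
P2: D(K, 0x8) = 0x2; 0x2 ⊕ 0x6 = 0x4.
P3: D(K, 0xC) = 0x6; 0x6 ⊕ 0x8 = 0xE.
P4: D(K, 0x7) = 0x1; 0x1 ⊕ 0xC = 0xD.
P5: D(K, 0x6) = 0x0; 0x0 ⊕ 0x7 = 0x7.

P1 = 0xC, P2 = 0x4, P3 = 0xE, P4 = 0xD, P5 = 0x7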